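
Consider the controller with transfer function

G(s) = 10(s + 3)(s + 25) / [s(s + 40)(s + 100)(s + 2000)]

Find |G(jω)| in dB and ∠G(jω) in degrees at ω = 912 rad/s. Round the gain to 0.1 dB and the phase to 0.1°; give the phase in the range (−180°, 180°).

-106.1 dB, -107.5°

At s = jω = j912:
zero (s+3): 3 + j912 → |·| = √(3²+912²) = √831753 ≈ 912, ∠ = arctan(912/3) ≈ 89.81°
zero (s+25): 25 + j912 → |·| = √(25²+912²) = √832369 ≈ 912.34, ∠ = arctan(912/25) ≈ 88.43°
pole (s+40): 40 + j912 → |·| = √(40²+912²) = √833344 ≈ 912.88, ∠ = arctan(912/40) ≈ 87.49°
pole (s+100): 100 + j912 → |·| = √(100²+912²) = √841744 ≈ 917.47, ∠ = arctan(912/100) ≈ 83.74°
pole (s+2000): 2000 + j912 → |·| = √(2000²+912²) = √4831744 ≈ 2198.1, ∠ = arctan(912/2000) ≈ 24.51°
pole at origin: |s| = 912, ∠ = 90.00° (in denominator)
|G| = 10 · 8.3205e+05 / 1.679e+12 ≈ 4.9556e-06
Gain = 20 log₁₀(4.9556e-06) ≈ -106.10 dB
∠G = 178.24° − 285.74° = -107.50°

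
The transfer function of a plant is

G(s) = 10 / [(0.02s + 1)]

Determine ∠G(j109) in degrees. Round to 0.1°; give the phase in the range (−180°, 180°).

At ω = 109 rad/s:
pole (1 + j109·0.02) = 1 + j2.18 → |·| ≈ 2.3984, ∠ ≈ 65.36°
∠G = (0°) − (65.36°) = -65.36°

-65.4°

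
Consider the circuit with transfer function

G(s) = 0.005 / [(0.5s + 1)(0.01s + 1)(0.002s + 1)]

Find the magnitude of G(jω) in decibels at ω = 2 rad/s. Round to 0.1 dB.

-49.0 dB

At ω = 2 rad/s:
pole (1 + j2·0.5) = 1 + j1 → |·| ≈ 1.4142, ∠ ≈ 45.00°
pole (1 + j2·0.01) = 1 + j0.02 → |·| ≈ 1.0002, ∠ ≈ 1.15°
pole (1 + j2·0.002) = 1 + j0.004 → |·| ≈ 1, ∠ ≈ 0.23°
|G| = 0.005 · 1 / (1.4142 · 1.0002 · 1) ≈ 0.0035349
Gain = 20 log₁₀(0.0035349) ≈ -49.03 dB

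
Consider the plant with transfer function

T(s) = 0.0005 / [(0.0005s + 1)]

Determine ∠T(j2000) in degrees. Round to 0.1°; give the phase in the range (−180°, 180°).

At ω = 2000 rad/s:
pole (1 + j2000·0.0005) = 1 + j1 → |·| ≈ 1.4142, ∠ ≈ 45.00°
∠T = (0°) − (45.00°) = -45.00°

-45.0°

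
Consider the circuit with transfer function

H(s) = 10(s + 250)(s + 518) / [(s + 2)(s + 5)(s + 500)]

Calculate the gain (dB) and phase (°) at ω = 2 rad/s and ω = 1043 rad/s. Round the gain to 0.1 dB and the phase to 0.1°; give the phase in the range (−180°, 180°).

At s = jω = j2:
zero (s+250): 250 + j2 → |·| = √(250²+2²) = √62504 ≈ 250.01, ∠ = arctan(2/250) ≈ 0.46°
zero (s+518): 518 + j2 → |·| = √(518²+2²) = √268328 ≈ 518, ∠ = arctan(2/518) ≈ 0.22°
pole (s+2): 2 + j2 → |·| = √(2²+2²) = √8 ≈ 2.8284, ∠ = arctan(2/2) ≈ 45.00°
pole (s+5): 5 + j2 → |·| = √(5²+2²) = √29 ≈ 5.3852, ∠ = arctan(2/5) ≈ 21.80°
pole (s+500): 500 + j2 → |·| = √(500²+2²) = √250004 ≈ 500, ∠ = arctan(2/500) ≈ 0.23°
|H| = 10 · 1.2951e+05 / 7615.7 ≈ 170.06
Gain = 20 log₁₀(170.06) ≈ 44.61 dB
∠H = 0.68° − 67.03° = -66.35°

At s = jω = j1043:
zero (s+250): 250 + j1043 → |·| = √(250²+1043²) = √1150349 ≈ 1072.5, ∠ = arctan(1043/250) ≈ 76.52°
zero (s+518): 518 + j1043 → |·| = √(518²+1043²) = √1356173 ≈ 1164.5, ∠ = arctan(1043/518) ≈ 63.59°
pole (s+2): 2 + j1043 → |·| = √(2²+1043²) = √1087853 ≈ 1043, ∠ = arctan(1043/2) ≈ 89.89°
pole (s+5): 5 + j1043 → |·| = √(5²+1043²) = √1087874 ≈ 1043, ∠ = arctan(1043/5) ≈ 89.73°
pole (s+500): 500 + j1043 → |·| = √(500²+1043²) = √1337849 ≈ 1156.7, ∠ = arctan(1043/500) ≈ 64.39°
|H| = 10 · 1.2489e+06 / 1.2583e+09 ≈ 0.0099253
Gain = 20 log₁₀(0.0099253) ≈ -40.07 dB
∠H = 140.11° − 244.01° = -103.90°

ω = 2: 44.6 dB, -66.4°; ω = 1043: -40.1 dB, -103.9°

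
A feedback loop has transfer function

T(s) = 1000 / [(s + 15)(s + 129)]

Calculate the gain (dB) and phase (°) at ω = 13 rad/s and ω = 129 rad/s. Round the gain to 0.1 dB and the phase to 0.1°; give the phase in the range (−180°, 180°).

At s = jω = j13:
pole (s+15): 15 + j13 → |·| = √(15²+13²) = √394 ≈ 19.849, ∠ = arctan(13/15) ≈ 40.91°
pole (s+129): 129 + j13 → |·| = √(129²+13²) = √16810 ≈ 129.65, ∠ = arctan(13/129) ≈ 5.75°
|T| = 1000 / 2573.4 ≈ 0.38859
Gain = 20 log₁₀(0.38859) ≈ -8.21 dB
∠T = 0.00° − 46.66° = -46.66°

At s = jω = j129:
pole (s+15): 15 + j129 → |·| = √(15²+129²) = √16866 ≈ 129.87, ∠ = arctan(129/15) ≈ 83.37°
pole (s+129): 129 + j129 → |·| = √(129²+129²) = √33282 ≈ 182.43, ∠ = arctan(129/129) ≈ 45.00°
|T| = 1000 / 23692 ≈ 0.042208
Gain = 20 log₁₀(0.042208) ≈ -27.49 dB
∠T = 0.00° − 128.37° = -128.37°

ω = 13: -8.2 dB, -46.7°; ω = 129: -27.5 dB, -128.4°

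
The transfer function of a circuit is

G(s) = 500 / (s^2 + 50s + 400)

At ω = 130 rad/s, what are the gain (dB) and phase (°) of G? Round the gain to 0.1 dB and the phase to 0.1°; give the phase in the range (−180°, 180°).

-31.0 dB, -158.5°

Substitute s = j130:
Numerator: 500 = 500 + j0
Denominator: (j130)^2 + 50(j130) + 400 = -16500 + j6500
|N| = √(500² + 0²) ≈ 500, ∠N ≈ 0.00°
|D| = √(16500² + 6500²) ≈ 17734, ∠D ≈ 158.50°
|G| = 500 / 17734 ≈ 0.028194
Gain = 20 log₁₀(0.028194) ≈ -31.00 dB
∠G = 0.00° − 158.50° = -158.50°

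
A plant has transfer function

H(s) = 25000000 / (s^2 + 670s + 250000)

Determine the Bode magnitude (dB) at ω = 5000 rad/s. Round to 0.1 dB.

At s = jω = j5000:
quadratic: (j5000)² + 670·j5000 + 250000 = -24750000 + j3350000 → |·| ≈ 2.4976e+07, ∠ ≈ 172.29°
|H| = 25000000 / 2.4976e+07 ≈ 1.001
Gain = 20 log₁₀(1.001) ≈ 0.01 dB

0.0 dB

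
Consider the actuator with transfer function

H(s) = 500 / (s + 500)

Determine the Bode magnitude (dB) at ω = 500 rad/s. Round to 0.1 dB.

Substitute s = j500:
Numerator: 500 = 500 + j0
Denominator: (j500) + 500 = 500 + j500
|N| = √(500² + 0²) ≈ 500, ∠N ≈ 0.00°
|D| = √(500² + 500²) ≈ 707.11, ∠D ≈ 45.00°
|H| = 500 / 707.11 ≈ 0.7071
Gain = 20 log₁₀(0.7071) ≈ -3.01 dB

-3.0 dB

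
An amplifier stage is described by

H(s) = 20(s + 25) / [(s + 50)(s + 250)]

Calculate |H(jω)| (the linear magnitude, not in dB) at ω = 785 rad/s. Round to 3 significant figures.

At s = jω = j785:
zero (s+25): 25 + j785 → |·| = √(25²+785²) = √616850 ≈ 785.4, ∠ = arctan(785/25) ≈ 88.18°
pole (s+50): 50 + j785 → |·| = √(50²+785²) = √618725 ≈ 786.59, ∠ = arctan(785/50) ≈ 86.36°
pole (s+250): 250 + j785 → |·| = √(250²+785²) = √678725 ≈ 823.85, ∠ = arctan(785/250) ≈ 72.33°
|H| = 20 · 785.4 / 6.4803e+05 ≈ 0.02424

0.0242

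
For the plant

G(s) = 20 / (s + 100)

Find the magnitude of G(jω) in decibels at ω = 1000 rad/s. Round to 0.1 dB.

-34.0 dB

At s = jω = j1000:
pole (s+100): 100 + j1000 → |·| = √(100²+1000²) = √1010000 ≈ 1005, ∠ = arctan(1000/100) ≈ 84.29°
|G| = 20 / 1005 ≈ 0.0199
Gain = 20 log₁₀(0.0199) ≈ -34.02 dB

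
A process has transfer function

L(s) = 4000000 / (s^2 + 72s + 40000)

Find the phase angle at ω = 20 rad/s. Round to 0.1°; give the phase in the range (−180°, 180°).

-2.1°

At s = jω = j20:
quadratic: (j20)² + 72·j20 + 40000 = 39600 + j1440 → |·| ≈ 39626, ∠ ≈ 2.08°
∠L = 0.00° − 2.08° = -2.08°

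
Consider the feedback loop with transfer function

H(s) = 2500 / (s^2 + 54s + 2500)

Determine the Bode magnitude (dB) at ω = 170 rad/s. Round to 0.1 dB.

-21.0 dB

At s = jω = j170:
quadratic: (j170)² + 54·j170 + 2500 = -26400 + j9180 → |·| ≈ 27951, ∠ ≈ 160.83°
|H| = 2500 / 27951 ≈ 0.089442
Gain = 20 log₁₀(0.089442) ≈ -20.97 dB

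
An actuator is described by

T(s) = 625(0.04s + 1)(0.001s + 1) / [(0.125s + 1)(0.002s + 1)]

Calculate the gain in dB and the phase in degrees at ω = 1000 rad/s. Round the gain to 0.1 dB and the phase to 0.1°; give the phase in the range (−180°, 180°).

42.0 dB, -19.4°

At ω = 1000 rad/s:
zero (1 + j1000·0.04) = 1 + j40 → |·| ≈ 40.012, ∠ ≈ 88.57°
zero (1 + j1000·0.001) = 1 + j1 → |·| ≈ 1.4142, ∠ ≈ 45.00°
pole (1 + j1000·0.125) = 1 + j125 → |·| ≈ 125, ∠ ≈ 89.54°
pole (1 + j1000·0.002) = 1 + j2 → |·| ≈ 2.2361, ∠ ≈ 63.43°
|T| = 625 · 40.012 · 1.4142 / (125 · 2.2361) ≈ 126.53
Gain = 20 log₁₀(126.53) ≈ 42.04 dB
∠T = (88.57° + 45.00°) − (89.54° + 63.43°) = -19.40°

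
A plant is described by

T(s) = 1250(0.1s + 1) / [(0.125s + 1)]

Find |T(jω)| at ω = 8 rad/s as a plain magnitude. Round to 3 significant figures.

1.13e+03

At ω = 8 rad/s:
zero (1 + j8·0.1) = 1 + j0.8 → |·| ≈ 1.2806, ∠ ≈ 38.66°
pole (1 + j8·0.125) = 1 + j1 → |·| ≈ 1.4142, ∠ ≈ 45.00°
|T| = 1250 · 1.2806 / (1.4142) ≈ 1131.9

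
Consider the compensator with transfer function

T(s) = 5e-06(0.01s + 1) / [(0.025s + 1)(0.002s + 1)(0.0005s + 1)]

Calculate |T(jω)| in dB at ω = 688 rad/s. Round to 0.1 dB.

At ω = 688 rad/s:
zero (1 + j688·0.01) = 1 + j6.88 → |·| ≈ 6.9523, ∠ ≈ 81.73°
pole (1 + j688·0.025) = 1 + j17.2 → |·| ≈ 17.229, ∠ ≈ 86.67°
pole (1 + j688·0.002) = 1 + j1.376 → |·| ≈ 1.701, ∠ ≈ 53.99°
pole (1 + j688·0.0005) = 1 + j0.344 → |·| ≈ 1.0575, ∠ ≈ 18.98°
|T| = 5e-06 · 6.9523 / (17.229 · 1.701 · 1.0575) ≈ 1.1216e-06
Gain = 20 log₁₀(1.1216e-06) ≈ -119.00 dB

-119.0 dB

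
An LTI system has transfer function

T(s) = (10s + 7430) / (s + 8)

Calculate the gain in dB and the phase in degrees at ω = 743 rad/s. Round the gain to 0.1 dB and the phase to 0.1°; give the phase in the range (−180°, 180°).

23.0 dB, -44.4°

Substitute s = j743:
Numerator: 10(j743) + 7430 = 7430 + j7430
Denominator: (j743) + 8 = 8 + j743
|N| = √(7430² + 7430²) ≈ 10508, ∠N ≈ 45.00°
|D| = √(8² + 743²) ≈ 743.04, ∠D ≈ 89.38°
|T| = 10508 / 743.04 ≈ 14.142
Gain = 20 log₁₀(14.142) ≈ 23.01 dB
∠T = 45.00° − 89.38° = -44.38°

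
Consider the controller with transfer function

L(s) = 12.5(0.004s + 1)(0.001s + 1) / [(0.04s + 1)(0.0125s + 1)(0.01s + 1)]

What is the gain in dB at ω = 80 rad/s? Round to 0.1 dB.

At ω = 80 rad/s:
zero (1 + j80·0.004) = 1 + j0.32 → |·| ≈ 1.05, ∠ ≈ 17.74°
zero (1 + j80·0.001) = 1 + j0.08 → |·| ≈ 1.0032, ∠ ≈ 4.57°
pole (1 + j80·0.04) = 1 + j3.2 → |·| ≈ 3.3526, ∠ ≈ 72.65°
pole (1 + j80·0.0125) = 1 + j1 → |·| ≈ 1.4142, ∠ ≈ 45.00°
pole (1 + j80·0.01) = 1 + j0.8 → |·| ≈ 1.2806, ∠ ≈ 38.66°
|L| = 12.5 · 1.05 · 1.0032 / (3.3526 · 1.4142 · 1.2806) ≈ 2.1686
Gain = 20 log₁₀(2.1686) ≈ 6.72 dB

6.7 dB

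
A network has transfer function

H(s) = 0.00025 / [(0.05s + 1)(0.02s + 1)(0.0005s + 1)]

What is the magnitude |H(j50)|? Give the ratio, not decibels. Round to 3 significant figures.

At ω = 50 rad/s:
pole (1 + j50·0.05) = 1 + j2.5 → |·| ≈ 2.6926, ∠ ≈ 68.20°
pole (1 + j50·0.02) = 1 + j1 → |·| ≈ 1.4142, ∠ ≈ 45.00°
pole (1 + j50·0.0005) = 1 + j0.025 → |·| ≈ 1.0003, ∠ ≈ 1.43°
|H| = 0.00025 · 1 / (2.6926 · 1.4142 · 1.0003) ≈ 6.5634e-05

6.56e-05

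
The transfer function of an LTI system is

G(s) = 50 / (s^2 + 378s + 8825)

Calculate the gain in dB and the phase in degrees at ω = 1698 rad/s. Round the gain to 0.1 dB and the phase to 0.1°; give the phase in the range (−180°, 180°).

-95.4 dB, -167.4°

Substitute s = j1698:
Numerator: 50 = 50 + j0
Denominator: (j1698)^2 + 378(j1698) + 8825 = -2874379 + j641844
|N| = √(50² + 0²) ≈ 50, ∠N ≈ 0.00°
|D| = √(2874379² + 641844²) ≈ 2.9452e+06, ∠D ≈ 167.41°
|G| = 50 / 2.9452e+06 ≈ 1.6977e-05
Gain = 20 log₁₀(1.6977e-05) ≈ -95.40 dB
∠G = 0.00° − 167.41° = -167.41°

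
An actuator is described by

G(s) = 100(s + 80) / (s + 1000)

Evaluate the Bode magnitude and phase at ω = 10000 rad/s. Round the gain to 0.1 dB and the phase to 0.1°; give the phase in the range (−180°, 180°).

At s = jω = j10000:
zero (s+80): 80 + j10000 → |·| = √(80²+10000²) = √100006400 ≈ 10000, ∠ = arctan(10000/80) ≈ 89.54°
pole (s+1000): 1000 + j10000 → |·| = √(1000²+10000²) = √101000000 ≈ 10050, ∠ = arctan(10000/1000) ≈ 84.29°
|G| = 100 · 10000 / 10050 ≈ 99.502
Gain = 20 log₁₀(99.502) ≈ 39.96 dB
∠G = 89.54° − 84.29° = 5.25°

40.0 dB, 5.3°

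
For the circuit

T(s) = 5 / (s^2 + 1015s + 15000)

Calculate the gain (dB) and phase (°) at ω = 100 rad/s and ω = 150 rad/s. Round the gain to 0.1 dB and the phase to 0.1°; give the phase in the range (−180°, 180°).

ω = 100: -86.2 dB, -87.2°; ω = 150: -89.7 dB, -92.8°

Substitute s = j100:
Numerator: 5 = 5 + j0
Denominator: (j100)^2 + 1015(j100) + 15000 = 5000 + j101500
|N| = √(5² + 0²) ≈ 5, ∠N ≈ 0.00°
|D| = √(5000² + 101500²) ≈ 1.0162e+05, ∠D ≈ 87.18°
|T| = 5 / 1.0162e+05 ≈ 4.9203e-05
Gain = 20 log₁₀(4.9203e-05) ≈ -86.16 dB
∠T = 0.00° − 87.18° = -87.18°

Substitute s = j150:
Numerator: 5 = 5 + j0
Denominator: (j150)^2 + 1015(j150) + 15000 = -7500 + j152250
|N| = √(5² + 0²) ≈ 5, ∠N ≈ 0.00°
|D| = √(7500² + 152250²) ≈ 1.5243e+05, ∠D ≈ 92.82°
|T| = 5 / 1.5243e+05 ≈ 3.2802e-05
Gain = 20 log₁₀(3.2802e-05) ≈ -89.68 dB
∠T = 0.00° − 92.82° = -92.82°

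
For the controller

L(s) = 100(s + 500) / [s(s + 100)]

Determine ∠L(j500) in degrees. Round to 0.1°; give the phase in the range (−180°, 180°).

-123.7°

At s = jω = j500:
zero (s+500): 500 + j500 → |·| = √(500²+500²) = √500000 ≈ 707.11, ∠ = arctan(500/500) ≈ 45.00°
pole (s+100): 100 + j500 → |·| = √(100²+500²) = √260000 ≈ 509.9, ∠ = arctan(500/100) ≈ 78.69°
pole at origin: |s| = 500, ∠ = 90.00° (in denominator)
∠L = 45.00° − 168.69° = -123.69°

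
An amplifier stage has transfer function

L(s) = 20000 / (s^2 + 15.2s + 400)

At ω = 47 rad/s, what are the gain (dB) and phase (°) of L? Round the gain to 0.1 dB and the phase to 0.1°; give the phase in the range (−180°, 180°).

At s = jω = j47:
quadratic: (j47)² + 15.2·j47 + 400 = -1809 + j714.4 → |·| ≈ 1945, ∠ ≈ 158.45°
|L| = 20000 / 1945 ≈ 10.283
Gain = 20 log₁₀(10.283) ≈ 20.24 dB
∠L = 0.00° − 158.45° = -158.45°

20.2 dB, -158.5°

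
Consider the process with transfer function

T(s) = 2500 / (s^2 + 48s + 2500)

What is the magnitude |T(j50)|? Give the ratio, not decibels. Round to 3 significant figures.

1.04

At s = jω = j50:
quadratic: (j50)² + 48·j50 + 2500 = 0 + j2400 → |·| ≈ 2400, ∠ ≈ 90.00°
|T| = 2500 / 2400 ≈ 1.0417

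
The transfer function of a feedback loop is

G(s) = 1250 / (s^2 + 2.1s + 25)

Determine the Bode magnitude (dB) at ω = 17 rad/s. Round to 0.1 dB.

At s = jω = j17:
quadratic: (j17)² + 2.1·j17 + 25 = -264 + j35.7 → |·| ≈ 266.4, ∠ ≈ 172.30°
|G| = 1250 / 266.4 ≈ 4.6922
Gain = 20 log₁₀(4.6922) ≈ 13.43 dB

13.4 dB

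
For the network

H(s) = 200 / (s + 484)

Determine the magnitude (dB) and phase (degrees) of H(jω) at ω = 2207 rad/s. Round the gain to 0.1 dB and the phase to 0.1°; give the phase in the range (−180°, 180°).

-21.1 dB, -77.6°

At s = jω = j2207:
pole (s+484): 484 + j2207 → |·| = √(484²+2207²) = √5105105 ≈ 2259.4, ∠ = arctan(2207/484) ≈ 77.63°
|H| = 200 / 2259.4 ≈ 0.088519
Gain = 20 log₁₀(0.088519) ≈ -21.06 dB
∠H = 0.00° − 77.63° = -77.63°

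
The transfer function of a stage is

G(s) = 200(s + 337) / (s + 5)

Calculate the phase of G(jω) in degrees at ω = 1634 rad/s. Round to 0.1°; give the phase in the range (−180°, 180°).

At s = jω = j1634:
zero (s+337): 337 + j1634 → |·| = √(337²+1634²) = √2783525 ≈ 1668.4, ∠ = arctan(1634/337) ≈ 78.35°
pole (s+5): 5 + j1634 → |·| = √(5²+1634²) = √2669981 ≈ 1634, ∠ = arctan(1634/5) ≈ 89.82°
∠G = 78.35° − 89.82° = -11.47°

-11.5°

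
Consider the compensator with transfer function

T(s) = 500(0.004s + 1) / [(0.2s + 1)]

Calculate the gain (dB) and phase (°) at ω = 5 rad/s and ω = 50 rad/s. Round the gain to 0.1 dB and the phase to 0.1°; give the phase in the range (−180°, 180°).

At ω = 5 rad/s:
zero (1 + j5·0.004) = 1 + j0.02 → |·| ≈ 1.0002, ∠ ≈ 1.15°
pole (1 + j5·0.2) = 1 + j1 → |·| ≈ 1.4142, ∠ ≈ 45.00°
|T| = 500 · 1.0002 / (1.4142) ≈ 353.63
Gain = 20 log₁₀(353.63) ≈ 50.97 dB
∠T = (1.15°) − (45.00°) = -43.85°

At ω = 50 rad/s:
zero (1 + j50·0.004) = 1 + j0.2 → |·| ≈ 1.0198, ∠ ≈ 11.31°
pole (1 + j50·0.2) = 1 + j10 → |·| ≈ 10.05, ∠ ≈ 84.29°
|T| = 500 · 1.0198 / (10.05) ≈ 50.736
Gain = 20 log₁₀(50.736) ≈ 34.11 dB
∠T = (11.31°) − (84.29°) = -72.98°

ω = 5: 51.0 dB, -43.9°; ω = 50: 34.1 dB, -73.0°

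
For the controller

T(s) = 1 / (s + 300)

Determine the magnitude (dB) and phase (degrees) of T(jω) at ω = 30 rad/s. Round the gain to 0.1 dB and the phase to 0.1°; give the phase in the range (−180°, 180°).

Substitute s = j30:
Numerator: 1 = 1 + j0
Denominator: (j30) + 300 = 300 + j30
|N| = √(1² + 0²) ≈ 1, ∠N ≈ 0.00°
|D| = √(300² + 30²) ≈ 301.5, ∠D ≈ 5.71°
|T| = 1 / 301.5 ≈ 0.0033167
Gain = 20 log₁₀(0.0033167) ≈ -49.59 dB
∠T = 0.00° − 5.71° = -5.71°

-49.6 dB, -5.7°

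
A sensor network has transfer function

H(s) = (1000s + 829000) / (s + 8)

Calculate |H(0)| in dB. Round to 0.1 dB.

100.3 dB

H(0) = 829000 / 8 ≈ 1.0362e+05
20 log₁₀(1.0362e+05) ≈ 100.31 dB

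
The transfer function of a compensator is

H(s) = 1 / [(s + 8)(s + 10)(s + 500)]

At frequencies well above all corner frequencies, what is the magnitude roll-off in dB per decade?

-60 dB/decade

Each pole contributes −20 dB/decade at high frequency; each zero contributes +20 dB/decade.
Net: 0 zero(s) − 3 pole(s) → -60 dB/decade.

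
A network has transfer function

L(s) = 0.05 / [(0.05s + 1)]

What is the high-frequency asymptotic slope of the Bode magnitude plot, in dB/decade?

Each pole contributes −20 dB/decade at high frequency; each zero contributes +20 dB/decade.
Net: 0 zero(s) − 1 pole(s) → -20 dB/decade.

-20 dB/decade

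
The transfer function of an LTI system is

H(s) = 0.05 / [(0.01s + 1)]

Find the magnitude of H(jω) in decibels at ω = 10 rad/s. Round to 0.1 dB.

-26.1 dB

At ω = 10 rad/s:
pole (1 + j10·0.01) = 1 + j0.1 → |·| ≈ 1.005, ∠ ≈ 5.71°
|H| = 0.05 · 1 / (1.005) ≈ 0.049751
Gain = 20 log₁₀(0.049751) ≈ -26.06 dB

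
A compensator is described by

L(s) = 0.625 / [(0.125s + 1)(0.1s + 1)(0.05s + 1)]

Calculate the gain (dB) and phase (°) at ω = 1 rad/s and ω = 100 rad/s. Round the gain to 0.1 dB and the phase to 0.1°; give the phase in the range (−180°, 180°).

At ω = 1 rad/s:
pole (1 + j1·0.125) = 1 + j0.125 → |·| ≈ 1.0078, ∠ ≈ 7.13°
pole (1 + j1·0.1) = 1 + j0.1 → |·| ≈ 1.005, ∠ ≈ 5.71°
pole (1 + j1·0.05) = 1 + j0.05 → |·| ≈ 1.0012, ∠ ≈ 2.86°
|L| = 0.625 · 1 / (1.0078 · 1.005 · 1.0012) ≈ 0.61634
Gain = 20 log₁₀(0.61634) ≈ -4.20 dB
∠L = (0°) − (7.13° + 5.71° + 2.86°) = -15.70°

At ω = 100 rad/s:
pole (1 + j100·0.125) = 1 + j12.5 → |·| ≈ 12.54, ∠ ≈ 85.43°
pole (1 + j100·0.1) = 1 + j10 → |·| ≈ 10.05, ∠ ≈ 84.29°
pole (1 + j100·0.05) = 1 + j5 → |·| ≈ 5.099, ∠ ≈ 78.69°
|L| = 0.625 · 1 / (12.54 · 10.05 · 5.099) ≈ 0.00097259
Gain = 20 log₁₀(0.00097259) ≈ -60.24 dB
∠L = (0°) − (85.43° + 84.29° + 78.69°) = -248.41° ≡ 111.59° (principal value)

ω = 1: -4.2 dB, -15.7°; ω = 100: -60.2 dB, 111.6°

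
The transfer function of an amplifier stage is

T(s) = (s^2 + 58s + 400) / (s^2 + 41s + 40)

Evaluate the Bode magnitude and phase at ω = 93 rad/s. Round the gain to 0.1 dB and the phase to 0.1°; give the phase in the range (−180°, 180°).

Substitute s = j93:
Numerator: (j93)^2 + 58(j93) + 400 = -8249 + j5394
Denominator: (j93)^2 + 41(j93) + 40 = -8609 + j3813
|N| = √(8249² + 5394²) ≈ 9856, ∠N ≈ 146.82°
|D| = √(8609² + 3813²) ≈ 9415.6, ∠D ≈ 156.11°
|T| = 9856 / 9415.6 ≈ 1.0468
Gain = 20 log₁₀(1.0468) ≈ 0.40 dB
∠T = 146.82° − 156.11° = -9.29°

0.4 dB, -9.3°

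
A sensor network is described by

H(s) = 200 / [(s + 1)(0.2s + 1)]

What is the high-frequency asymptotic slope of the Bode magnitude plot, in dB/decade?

-40 dB/decade

Each pole contributes −20 dB/decade at high frequency; each zero contributes +20 dB/decade.
Net: 0 zero(s) − 2 pole(s) → -40 dB/decade.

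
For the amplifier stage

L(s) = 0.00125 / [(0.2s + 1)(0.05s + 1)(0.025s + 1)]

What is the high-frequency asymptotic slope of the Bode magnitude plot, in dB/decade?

-60 dB/decade

Each pole contributes −20 dB/decade at high frequency; each zero contributes +20 dB/decade.
Net: 0 zero(s) − 3 pole(s) → -60 dB/decade.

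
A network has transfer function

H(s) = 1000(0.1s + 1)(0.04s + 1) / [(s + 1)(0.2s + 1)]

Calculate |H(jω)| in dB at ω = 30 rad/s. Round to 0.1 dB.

At ω = 30 rad/s:
zero (1 + j30·0.1) = 1 + j3 → |·| ≈ 3.1623, ∠ ≈ 71.57°
zero (1 + j30·0.04) = 1 + j1.2 → |·| ≈ 1.562, ∠ ≈ 50.19°
pole (1 + j30·1) = 1 + j30 → |·| ≈ 30.017, ∠ ≈ 88.09°
pole (1 + j30·0.2) = 1 + j6 → |·| ≈ 6.0828, ∠ ≈ 80.54°
|H| = 1000 · 3.1623 · 1.562 / (30.017 · 6.0828) ≈ 27.053
Gain = 20 log₁₀(27.053) ≈ 28.64 dB

28.6 dB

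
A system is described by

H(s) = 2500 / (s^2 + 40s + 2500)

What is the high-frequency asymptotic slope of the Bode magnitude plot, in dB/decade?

-40 dB/decade

Each pole contributes −20 dB/decade at high frequency; each zero contributes +20 dB/decade.
Net: 0 zero(s) − 2 pole(s) → -40 dB/decade.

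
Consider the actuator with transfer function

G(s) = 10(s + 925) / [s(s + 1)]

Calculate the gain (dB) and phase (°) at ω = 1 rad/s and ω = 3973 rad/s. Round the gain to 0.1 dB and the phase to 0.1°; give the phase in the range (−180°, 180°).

At s = jω = j1:
zero (s+925): 925 + j1 → |·| = √(925²+1²) = √855626 ≈ 925, ∠ = arctan(1/925) ≈ 0.06°
pole (s+1): 1 + j1 → |·| = √(1²+1²) = √2 ≈ 1.4142, ∠ = arctan(1/1) ≈ 45.00°
pole at origin: |s| = 1, ∠ = 90.00° (in denominator)
|G| = 10 · 925 / 1.4142 ≈ 6540.8
Gain = 20 log₁₀(6540.8) ≈ 76.31 dB
∠G = 0.06° − 135.00° = -134.94°

At s = jω = j3973:
zero (s+925): 925 + j3973 → |·| = √(925²+3973²) = √16640354 ≈ 4079.3, ∠ = arctan(3973/925) ≈ 76.89°
pole (s+1): 1 + j3973 → |·| = √(1²+3973²) = √15784730 ≈ 3973, ∠ = arctan(3973/1) ≈ 89.99°
pole at origin: |s| = 3973, ∠ = 90.00° (in denominator)
|G| = 10 · 4079.3 / 1.5785e+07 ≈ 0.0025843
Gain = 20 log₁₀(0.0025843) ≈ -51.75 dB
∠G = 76.89° − 179.99° = -103.10°

ω = 1: 76.3 dB, -134.9°; ω = 3973: -51.8 dB, -103.1°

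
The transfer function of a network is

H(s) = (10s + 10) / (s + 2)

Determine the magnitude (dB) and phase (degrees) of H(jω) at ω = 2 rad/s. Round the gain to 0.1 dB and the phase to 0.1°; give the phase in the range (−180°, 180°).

18.0 dB, 18.4°

Substitute s = j2:
Numerator: 10(j2) + 10 = 10 + j20
Denominator: (j2) + 2 = 2 + j2
|N| = √(10² + 20²) ≈ 22.361, ∠N ≈ 63.43°
|D| = √(2² + 2²) ≈ 2.8284, ∠D ≈ 45.00°
|H| = 22.361 / 2.8284 ≈ 7.9059
Gain = 20 log₁₀(7.9059) ≈ 17.96 dB
∠H = 63.43° − 45.00° = 18.43°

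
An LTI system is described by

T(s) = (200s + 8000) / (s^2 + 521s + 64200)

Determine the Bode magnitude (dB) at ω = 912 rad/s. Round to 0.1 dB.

Substitute s = j912:
Numerator: 200(j912) + 8000 = 8000 + j182400
Denominator: (j912)^2 + 521(j912) + 64200 = -767544 + j475152
|N| = √(8000² + 182400²) ≈ 1.8258e+05, ∠N ≈ 87.49°
|D| = √(767544² + 475152²) ≈ 9.0271e+05, ∠D ≈ 148.24°
|T| = 1.8258e+05 / 9.0271e+05 ≈ 0.20226
Gain = 20 log₁₀(0.20226) ≈ -13.88 dB

-13.9 dB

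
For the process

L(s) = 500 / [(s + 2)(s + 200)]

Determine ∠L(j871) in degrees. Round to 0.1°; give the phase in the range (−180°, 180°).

-166.9°

At s = jω = j871:
pole (s+2): 2 + j871 → |·| = √(2²+871²) = √758645 ≈ 871, ∠ = arctan(871/2) ≈ 89.87°
pole (s+200): 200 + j871 → |·| = √(200²+871²) = √798641 ≈ 893.67, ∠ = arctan(871/200) ≈ 77.07°
∠L = 0.00° − 166.94° = -166.94°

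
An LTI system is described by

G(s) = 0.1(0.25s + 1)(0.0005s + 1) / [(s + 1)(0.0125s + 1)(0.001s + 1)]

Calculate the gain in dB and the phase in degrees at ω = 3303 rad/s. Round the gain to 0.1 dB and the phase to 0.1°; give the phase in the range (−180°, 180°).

-69.4 dB, -103.0°

At ω = 3303 rad/s:
zero (1 + j3303·0.25) = 1 + j825.75 → |·| ≈ 825.75, ∠ ≈ 89.93°
zero (1 + j3303·0.0005) = 1 + j1.6515 → |·| ≈ 1.9307, ∠ ≈ 58.80°
pole (1 + j3303·1) = 1 + j3303 → |·| ≈ 3303, ∠ ≈ 89.98°
pole (1 + j3303·0.0125) = 1 + j41.2875 → |·| ≈ 41.3, ∠ ≈ 88.61°
pole (1 + j3303·0.001) = 1 + j3.303 → |·| ≈ 3.4511, ∠ ≈ 73.16°
|G| = 0.1 · 825.75 · 1.9307 / (3303 · 41.3 · 3.4511) ≈ 0.00033865
Gain = 20 log₁₀(0.00033865) ≈ -69.40 dB
∠G = (89.93° + 58.80°) − (89.98° + 88.61° + 73.16°) = -103.02°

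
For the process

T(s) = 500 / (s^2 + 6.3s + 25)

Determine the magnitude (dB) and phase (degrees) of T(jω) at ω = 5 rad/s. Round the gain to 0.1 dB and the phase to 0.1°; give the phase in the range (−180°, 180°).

24.0 dB, -90.0°

At s = jω = j5:
quadratic: (j5)² + 6.3·j5 + 25 = 0 + j31.5 → |·| ≈ 31.5, ∠ ≈ 90.00°
|T| = 500 / 31.5 ≈ 15.873
Gain = 20 log₁₀(15.873) ≈ 24.01 dB
∠T = 0.00° − 90.00° = -90.00°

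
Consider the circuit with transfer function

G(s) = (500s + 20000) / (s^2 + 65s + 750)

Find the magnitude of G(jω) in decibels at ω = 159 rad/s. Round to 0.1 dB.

Substitute s = j159:
Numerator: 500(j159) + 20000 = 20000 + j79500
Denominator: (j159)^2 + 65(j159) + 750 = -24531 + j10335
|N| = √(20000² + 79500²) ≈ 81977, ∠N ≈ 75.88°
|D| = √(24531² + 10335²) ≈ 26619, ∠D ≈ 157.15°
|G| = 81977 / 26619 ≈ 3.0796
Gain = 20 log₁₀(3.0796) ≈ 9.77 dB

9.8 dB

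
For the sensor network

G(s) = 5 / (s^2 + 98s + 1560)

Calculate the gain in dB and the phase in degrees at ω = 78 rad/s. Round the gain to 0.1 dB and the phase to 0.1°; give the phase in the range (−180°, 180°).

Substitute s = j78:
Numerator: 5 = 5 + j0
Denominator: (j78)^2 + 98(j78) + 1560 = -4524 + j7644
|N| = √(5² + 0²) ≈ 5, ∠N ≈ 0.00°
|D| = √(4524² + 7644²) ≈ 8882.4, ∠D ≈ 120.62°
|G| = 5 / 8882.4 ≈ 0.00056291
Gain = 20 log₁₀(0.00056291) ≈ -64.99 dB
∠G = 0.00° − 120.62° = -120.62°

-65.0 dB, -120.6°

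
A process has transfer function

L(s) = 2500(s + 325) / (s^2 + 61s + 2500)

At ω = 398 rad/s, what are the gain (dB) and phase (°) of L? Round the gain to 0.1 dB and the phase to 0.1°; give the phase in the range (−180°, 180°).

18.2 dB, -120.4°

At s = jω = j398:
zero (s+325): 325 + j398 → |·| = √(325²+398²) = √264029 ≈ 513.84, ∠ = arctan(398/325) ≈ 50.77°
quadratic: (j398)² + 61·j398 + 2500 = -155904 + j24278 → |·| ≈ 1.5778e+05, ∠ ≈ 171.15°
|L| = 2500 · 513.84 / 1.5778e+05 ≈ 8.1417
Gain = 20 log₁₀(8.1417) ≈ 18.21 dB
∠L = 50.77° − 171.15° = -120.38°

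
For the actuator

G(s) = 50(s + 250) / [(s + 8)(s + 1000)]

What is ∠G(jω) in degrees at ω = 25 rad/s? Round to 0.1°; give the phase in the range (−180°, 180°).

-68.0°

At s = jω = j25:
zero (s+250): 250 + j25 → |·| = √(250²+25²) = √63125 ≈ 251.25, ∠ = arctan(25/250) ≈ 5.71°
pole (s+8): 8 + j25 → |·| = √(8²+25²) = √689 ≈ 26.249, ∠ = arctan(25/8) ≈ 72.26°
pole (s+1000): 1000 + j25 → |·| = √(1000²+25²) = √1000625 ≈ 1000.3, ∠ = arctan(25/1000) ≈ 1.43°
∠G = 5.71° − 73.69° = -67.98°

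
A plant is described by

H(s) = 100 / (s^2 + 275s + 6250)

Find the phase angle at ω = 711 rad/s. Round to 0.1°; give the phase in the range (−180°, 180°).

Substitute s = j711:
Numerator: 100 = 100 + j0
Denominator: (j711)^2 + 275(j711) + 6250 = -499271 + j195525
|N| = √(100² + 0²) ≈ 100, ∠N ≈ 0.00°
|D| = √(499271² + 195525²) ≈ 5.3619e+05, ∠D ≈ 158.61°
∠H = 0.00° − 158.61° = -158.61°

-158.6°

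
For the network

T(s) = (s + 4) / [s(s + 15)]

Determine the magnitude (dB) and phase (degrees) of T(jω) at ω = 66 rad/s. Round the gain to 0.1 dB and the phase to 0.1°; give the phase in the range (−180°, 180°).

-36.6 dB, -80.7°

At s = jω = j66:
zero (s+4): 4 + j66 → |·| = √(4²+66²) = √4372 ≈ 66.121, ∠ = arctan(66/4) ≈ 86.53°
pole (s+15): 15 + j66 → |·| = √(15²+66²) = √4581 ≈ 67.683, ∠ = arctan(66/15) ≈ 77.20°
pole at origin: |s| = 66, ∠ = 90.00° (in denominator)
|T| = 1 · 66.121 / 4467.1 ≈ 0.014802
Gain = 20 log₁₀(0.014802) ≈ -36.59 dB
∠T = 86.53° − 167.20° = -80.67°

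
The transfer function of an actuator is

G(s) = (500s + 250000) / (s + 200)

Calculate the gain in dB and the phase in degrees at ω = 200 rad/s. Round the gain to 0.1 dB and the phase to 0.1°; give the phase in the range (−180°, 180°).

Substitute s = j200:
Numerator: 500(j200) + 250000 = 250000 + j100000
Denominator: (j200) + 200 = 200 + j200
|N| = √(250000² + 100000²) ≈ 2.6926e+05, ∠N ≈ 21.80°
|D| = √(200² + 200²) ≈ 282.84, ∠D ≈ 45.00°
|G| = 2.6926e+05 / 282.84 ≈ 951.99
Gain = 20 log₁₀(951.99) ≈ 59.57 dB
∠G = 21.80° − 45.00° = -23.20°

59.6 dB, -23.2°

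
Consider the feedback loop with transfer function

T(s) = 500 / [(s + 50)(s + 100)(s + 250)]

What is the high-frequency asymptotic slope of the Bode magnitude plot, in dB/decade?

-60 dB/decade

Each pole contributes −20 dB/decade at high frequency; each zero contributes +20 dB/decade.
Net: 0 zero(s) − 3 pole(s) → -60 dB/decade.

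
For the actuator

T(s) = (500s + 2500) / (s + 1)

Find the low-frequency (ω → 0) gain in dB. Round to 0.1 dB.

68.0 dB

T(0) = 2500 / 1 = 2500
20 log₁₀(2500) ≈ 67.96 dB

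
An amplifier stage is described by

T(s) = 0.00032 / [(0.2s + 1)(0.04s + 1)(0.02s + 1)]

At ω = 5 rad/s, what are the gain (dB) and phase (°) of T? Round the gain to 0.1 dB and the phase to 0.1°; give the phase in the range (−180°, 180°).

At ω = 5 rad/s:
pole (1 + j5·0.2) = 1 + j1 → |·| ≈ 1.4142, ∠ ≈ 45.00°
pole (1 + j5·0.04) = 1 + j0.2 → |·| ≈ 1.0198, ∠ ≈ 11.31°
pole (1 + j5·0.02) = 1 + j0.1 → |·| ≈ 1.005, ∠ ≈ 5.71°
|T| = 0.00032 · 1 / (1.4142 · 1.0198 · 1.005) ≈ 0.00022078
Gain = 20 log₁₀(0.00022078) ≈ -73.12 dB
∠T = (0°) − (45.00° + 11.31° + 5.71°) = -62.02°

-73.1 dB, -62.0°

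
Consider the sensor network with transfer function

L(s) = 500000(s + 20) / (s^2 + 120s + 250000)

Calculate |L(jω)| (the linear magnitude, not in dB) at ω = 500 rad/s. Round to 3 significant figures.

At s = jω = j500:
zero (s+20): 20 + j500 → |·| = √(20²+500²) = √250400 ≈ 500.4, ∠ = arctan(500/20) ≈ 87.71°
quadratic: (j500)² + 120·j500 + 250000 = 0 + j60000 → |·| ≈ 60000, ∠ ≈ 90.00°
|L| = 500000 · 500.4 / 60000 ≈ 4170

4.17e+03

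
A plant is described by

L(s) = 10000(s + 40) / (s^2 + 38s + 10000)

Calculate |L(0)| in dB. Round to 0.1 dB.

32.0 dB

L(0) = 10000·40 / 10000 = 40
20 log₁₀(40) ≈ 32.04 dB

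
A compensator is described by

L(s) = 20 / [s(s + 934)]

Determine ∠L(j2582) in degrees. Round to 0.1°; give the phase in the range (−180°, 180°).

At s = jω = j2582:
pole (s+934): 934 + j2582 → |·| = √(934²+2582²) = √7539080 ≈ 2745.7, ∠ = arctan(2582/934) ≈ 70.11°
pole at origin: |s| = 2582, ∠ = 90.00° (in denominator)
∠L = 0.00° − 160.11° = -160.11°

-160.1°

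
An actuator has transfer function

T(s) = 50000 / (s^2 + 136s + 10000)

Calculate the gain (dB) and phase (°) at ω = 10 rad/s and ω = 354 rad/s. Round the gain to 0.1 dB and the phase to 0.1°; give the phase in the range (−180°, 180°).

At s = jω = j10:
quadratic: (j10)² + 136·j10 + 10000 = 9900 + j1360 → |·| ≈ 9993, ∠ ≈ 7.82°
|T| = 50000 / 9993 ≈ 5.0035
Gain = 20 log₁₀(5.0035) ≈ 13.99 dB
∠T = 0.00° − 7.82° = -7.82°

At s = jω = j354:
quadratic: (j354)² + 136·j354 + 10000 = -115316 + j48144 → |·| ≈ 1.2496e+05, ∠ ≈ 157.34°
|T| = 50000 / 1.2496e+05 ≈ 0.40013
Gain = 20 log₁₀(0.40013) ≈ -7.96 dB
∠T = 0.00° − 157.34° = -157.34°

ω = 10: 14.0 dB, -7.8°; ω = 354: -8.0 dB, -157.3°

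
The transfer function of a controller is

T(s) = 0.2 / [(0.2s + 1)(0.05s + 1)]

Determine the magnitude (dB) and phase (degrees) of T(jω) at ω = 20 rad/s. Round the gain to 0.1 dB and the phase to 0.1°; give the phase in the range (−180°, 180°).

At ω = 20 rad/s:
pole (1 + j20·0.2) = 1 + j4 → |·| ≈ 4.1231, ∠ ≈ 75.96°
pole (1 + j20·0.05) = 1 + j1 → |·| ≈ 1.4142, ∠ ≈ 45.00°
|T| = 0.2 · 1 / (4.1231 · 1.4142) ≈ 0.0343
Gain = 20 log₁₀(0.0343) ≈ -29.29 dB
∠T = (0°) − (75.96° + 45.00°) = -120.96°

-29.3 dB, -121.0°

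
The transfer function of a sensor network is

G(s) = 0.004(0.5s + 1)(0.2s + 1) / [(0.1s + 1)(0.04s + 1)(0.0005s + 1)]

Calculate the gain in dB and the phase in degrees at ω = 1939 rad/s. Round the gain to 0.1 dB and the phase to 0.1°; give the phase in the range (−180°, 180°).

-22.9 dB, -43.3°

At ω = 1939 rad/s:
zero (1 + j1939·0.5) = 1 + j969.5 → |·| ≈ 969.5, ∠ ≈ 89.94°
zero (1 + j1939·0.2) = 1 + j387.8 → |·| ≈ 387.8, ∠ ≈ 89.85°
pole (1 + j1939·0.1) = 1 + j193.9 → |·| ≈ 193.9, ∠ ≈ 89.70°
pole (1 + j1939·0.04) = 1 + j77.56 → |·| ≈ 77.566, ∠ ≈ 89.26°
pole (1 + j1939·0.0005) = 1 + j0.9695 → |·| ≈ 1.3928, ∠ ≈ 44.11°
|G| = 0.004 · 969.5 · 387.8 / (193.9 · 77.566 · 1.3928) ≈ 0.071792
Gain = 20 log₁₀(0.071792) ≈ -22.88 dB
∠G = (89.94° + 89.85°) − (89.70° + 89.26° + 44.11°) = -43.28°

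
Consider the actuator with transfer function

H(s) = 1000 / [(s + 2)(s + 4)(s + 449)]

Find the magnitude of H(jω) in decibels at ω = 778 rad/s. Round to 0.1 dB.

-114.7 dB

At s = jω = j778:
pole (s+2): 2 + j778 → |·| = √(2²+778²) = √605288 ≈ 778, ∠ = arctan(778/2) ≈ 89.85°
pole (s+4): 4 + j778 → |·| = √(4²+778²) = √605300 ≈ 778.01, ∠ = arctan(778/4) ≈ 89.71°
pole (s+449): 449 + j778 → |·| = √(449²+778²) = √806885 ≈ 898.27, ∠ = arctan(778/449) ≈ 60.01°
|H| = 1000 / 5.4372e+08 ≈ 1.8392e-06
Gain = 20 log₁₀(1.8392e-06) ≈ -114.71 dB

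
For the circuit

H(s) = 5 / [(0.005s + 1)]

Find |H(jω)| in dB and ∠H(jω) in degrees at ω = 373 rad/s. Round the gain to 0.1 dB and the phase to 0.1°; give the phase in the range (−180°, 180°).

7.5 dB, -61.8°

At ω = 373 rad/s:
pole (1 + j373·0.005) = 1 + j1.865 → |·| ≈ 2.1162, ∠ ≈ 61.80°
|H| = 5 · 1 / (2.1162) ≈ 2.3627
Gain = 20 log₁₀(2.3627) ≈ 7.47 dB
∠H = (0°) − (61.80°) = -61.80°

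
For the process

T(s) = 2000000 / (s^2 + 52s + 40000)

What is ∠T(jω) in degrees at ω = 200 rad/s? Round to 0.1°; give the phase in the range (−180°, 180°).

At s = jω = j200:
quadratic: (j200)² + 52·j200 + 40000 = 0 + j10400 → |·| ≈ 10400, ∠ ≈ 90.00°
∠T = 0.00° − 90.00° = -90.00°

-90.0°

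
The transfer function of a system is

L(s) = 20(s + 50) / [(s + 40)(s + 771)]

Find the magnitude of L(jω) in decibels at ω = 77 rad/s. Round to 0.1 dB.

-31.3 dB

At s = jω = j77:
zero (s+50): 50 + j77 → |·| = √(50²+77²) = √8429 ≈ 91.81, ∠ = arctan(77/50) ≈ 57.00°
pole (s+40): 40 + j77 → |·| = √(40²+77²) = √7529 ≈ 86.77, ∠ = arctan(77/40) ≈ 62.55°
pole (s+771): 771 + j77 → |·| = √(771²+77²) = √600370 ≈ 774.84, ∠ = arctan(77/771) ≈ 5.70°
|L| = 20 · 91.81 / 67233 ≈ 0.027311
Gain = 20 log₁₀(0.027311) ≈ -31.27 dB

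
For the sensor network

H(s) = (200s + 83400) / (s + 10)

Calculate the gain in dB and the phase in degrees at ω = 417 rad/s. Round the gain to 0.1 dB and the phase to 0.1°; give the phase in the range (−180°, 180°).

Substitute s = j417:
Numerator: 200(j417) + 83400 = 83400 + j83400
Denominator: (j417) + 10 = 10 + j417
|N| = √(83400² + 83400²) ≈ 1.1795e+05, ∠N ≈ 45.00°
|D| = √(10² + 417²) ≈ 417.12, ∠D ≈ 88.63°
|H| = 1.1795e+05 / 417.12 ≈ 282.77
Gain = 20 log₁₀(282.77) ≈ 49.03 dB
∠H = 45.00° − 88.63° = -43.63°

49.0 dB, -43.6°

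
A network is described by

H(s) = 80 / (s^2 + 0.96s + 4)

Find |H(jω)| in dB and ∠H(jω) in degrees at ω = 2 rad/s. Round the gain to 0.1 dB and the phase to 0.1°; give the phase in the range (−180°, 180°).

At s = jω = j2:
quadratic: (j2)² + 0.96·j2 + 4 = 0 + j1.92 → |·| ≈ 1.92, ∠ ≈ 90.00°
|H| = 80 / 1.92 ≈ 41.667
Gain = 20 log₁₀(41.667) ≈ 32.40 dB
∠H = 0.00° − 90.00° = -90.00°

32.4 dB, -90.0°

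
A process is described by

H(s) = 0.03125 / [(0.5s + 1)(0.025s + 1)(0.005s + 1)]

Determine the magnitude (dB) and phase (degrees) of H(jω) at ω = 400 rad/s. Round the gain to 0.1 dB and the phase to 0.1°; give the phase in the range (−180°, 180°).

At ω = 400 rad/s:
pole (1 + j400·0.5) = 1 + j200 → |·| ≈ 200, ∠ ≈ 89.71°
pole (1 + j400·0.025) = 1 + j10 → |·| ≈ 10.05, ∠ ≈ 84.29°
pole (1 + j400·0.005) = 1 + j2 → |·| ≈ 2.2361, ∠ ≈ 63.43°
|H| = 0.03125 · 1 / (200 · 10.05 · 2.2361) ≈ 6.9528e-06
Gain = 20 log₁₀(6.9528e-06) ≈ -103.16 dB
∠H = (0°) − (89.71° + 84.29° + 63.43°) = -237.43° ≡ 122.57° (principal value)

-103.2 dB, 122.6°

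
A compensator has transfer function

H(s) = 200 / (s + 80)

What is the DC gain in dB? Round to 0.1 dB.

8.0 dB

H(0) = 200 / 80 = 2.5
20 log₁₀(2.5) ≈ 7.96 dB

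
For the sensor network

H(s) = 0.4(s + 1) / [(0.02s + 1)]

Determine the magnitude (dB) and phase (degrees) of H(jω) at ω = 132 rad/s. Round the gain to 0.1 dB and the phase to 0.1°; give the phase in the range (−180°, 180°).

25.4 dB, 20.3°

At ω = 132 rad/s:
zero (1 + j132·1) = 1 + j132 → |·| ≈ 132, ∠ ≈ 89.57°
pole (1 + j132·0.02) = 1 + j2.64 → |·| ≈ 2.823, ∠ ≈ 69.25°
|H| = 0.4 · 132 / (2.823) ≈ 18.704
Gain = 20 log₁₀(18.704) ≈ 25.44 dB
∠H = (89.57°) − (69.25°) = 20.32°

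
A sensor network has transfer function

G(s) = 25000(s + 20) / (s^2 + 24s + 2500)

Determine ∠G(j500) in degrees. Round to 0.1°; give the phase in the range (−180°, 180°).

At s = jω = j500:
zero (s+20): 20 + j500 → |·| = √(20²+500²) = √250400 ≈ 500.4, ∠ = arctan(500/20) ≈ 87.71°
quadratic: (j500)² + 24·j500 + 2500 = -247500 + j12000 → |·| ≈ 2.4779e+05, ∠ ≈ 177.22°
∠G = 87.71° − 177.22° = -89.51°

-89.5°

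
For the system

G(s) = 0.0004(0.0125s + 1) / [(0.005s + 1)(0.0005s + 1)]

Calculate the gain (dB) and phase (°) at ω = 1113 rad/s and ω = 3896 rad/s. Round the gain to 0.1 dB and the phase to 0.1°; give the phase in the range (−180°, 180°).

ω = 1113: -61.3 dB, -23.0°; ω = 3896: -66.8 dB, -61.1°

At ω = 1113 rad/s:
zero (1 + j1113·0.0125) = 1 + j13.9125 → |·| ≈ 13.948, ∠ ≈ 85.89°
pole (1 + j1113·0.005) = 1 + j5.565 → |·| ≈ 5.6541, ∠ ≈ 79.81°
pole (1 + j1113·0.0005) = 1 + j0.5565 → |·| ≈ 1.1444, ∠ ≈ 29.10°
|G| = 0.0004 · 13.948 / (5.6541 · 1.1444) ≈ 0.00086224
Gain = 20 log₁₀(0.00086224) ≈ -61.29 dB
∠G = (85.89°) − (79.81° + 29.10°) = -23.02°

At ω = 3896 rad/s:
zero (1 + j3896·0.0125) = 1 + j48.7 → |·| ≈ 48.71, ∠ ≈ 88.82°
pole (1 + j3896·0.005) = 1 + j19.48 → |·| ≈ 19.506, ∠ ≈ 87.06°
pole (1 + j3896·0.0005) = 1 + j1.948 → |·| ≈ 2.1897, ∠ ≈ 62.83°
|G| = 0.0004 · 48.71 / (19.506 · 2.1897) ≈ 0.00045617
Gain = 20 log₁₀(0.00045617) ≈ -66.82 dB
∠G = (88.82°) − (87.06° + 62.83°) = -61.07°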